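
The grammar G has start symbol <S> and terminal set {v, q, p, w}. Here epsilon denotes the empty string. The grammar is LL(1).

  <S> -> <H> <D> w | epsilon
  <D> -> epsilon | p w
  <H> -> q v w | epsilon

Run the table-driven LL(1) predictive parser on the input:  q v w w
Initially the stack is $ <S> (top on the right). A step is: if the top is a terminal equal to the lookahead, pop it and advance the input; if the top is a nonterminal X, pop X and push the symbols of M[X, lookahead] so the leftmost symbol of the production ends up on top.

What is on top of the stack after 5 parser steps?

step 1: stack=$ <S>  input=q v w w $  — expand <S> -> <H> <D> w
step 2: stack=$ w <D> <H>  input=q v w w $  — expand <H> -> q v w
step 3: stack=$ w <D> w v q  input=q v w w $  — match q
step 4: stack=$ w <D> w v  input=v w w $  — match v
step 5: stack=$ w <D> w  input=w w $  — match w
Stack after step 5: $ w <D> (top = <D>).

<D>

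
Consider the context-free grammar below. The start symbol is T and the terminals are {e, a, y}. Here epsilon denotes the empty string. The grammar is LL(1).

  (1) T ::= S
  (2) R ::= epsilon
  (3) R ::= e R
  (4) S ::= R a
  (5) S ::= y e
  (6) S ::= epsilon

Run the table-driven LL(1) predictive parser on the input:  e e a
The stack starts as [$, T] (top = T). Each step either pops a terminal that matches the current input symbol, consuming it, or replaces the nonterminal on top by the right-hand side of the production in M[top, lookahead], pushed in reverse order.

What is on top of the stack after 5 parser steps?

e

step 1: stack=$ T  input=e e a $  — expand T ::= S
step 2: stack=$ S  input=e e a $  — expand S ::= R a
step 3: stack=$ a R  input=e e a $  — expand R ::= e R
step 4: stack=$ a R e  input=e e a $  — match e
step 5: stack=$ a R  input=e a $  — expand R ::= e R
Stack after step 5: $ a R e (top = e).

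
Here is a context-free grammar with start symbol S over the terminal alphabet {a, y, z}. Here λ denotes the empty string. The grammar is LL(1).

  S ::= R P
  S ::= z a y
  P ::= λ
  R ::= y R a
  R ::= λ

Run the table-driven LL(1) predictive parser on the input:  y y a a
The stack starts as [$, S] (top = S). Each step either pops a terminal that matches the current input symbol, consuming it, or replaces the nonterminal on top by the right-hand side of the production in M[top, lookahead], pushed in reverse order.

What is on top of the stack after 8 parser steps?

     Stack        Input      Action
  1  $ S          y y a a $  expand S ::= R P
  2  $ P R        y y a a $  expand R ::= y R a
  3  $ P a R y    y y a a $  match y
  4  $ P a R      y a a $    expand R ::= y R a
  5  $ P a a R y  y a a $    match y
  6  $ P a a R    a a $      expand R ::= λ
  7  $ P a a      a a $      match a
  8  $ P a        a $        match a
Stack after step 8: $ P (top = P).

P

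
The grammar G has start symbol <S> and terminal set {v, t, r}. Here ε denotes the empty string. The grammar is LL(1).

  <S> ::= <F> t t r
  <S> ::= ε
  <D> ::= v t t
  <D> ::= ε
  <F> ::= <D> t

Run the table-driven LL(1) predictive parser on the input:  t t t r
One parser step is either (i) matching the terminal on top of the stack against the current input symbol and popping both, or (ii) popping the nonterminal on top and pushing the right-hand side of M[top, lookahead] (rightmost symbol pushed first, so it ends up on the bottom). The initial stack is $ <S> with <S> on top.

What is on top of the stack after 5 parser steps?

t

step 1: stack=$ <S>  input=t t t r $  — expand <S> ::= <F> t t r
step 2: stack=$ r t t <F>  input=t t t r $  — expand <F> ::= <D> t
step 3: stack=$ r t t t <D>  input=t t t r $  — expand <D> ::= ε
step 4: stack=$ r t t t  input=t t t r $  — match t
step 5: stack=$ r t t  input=t t r $  — match t
Stack after step 5: $ r t (top = t).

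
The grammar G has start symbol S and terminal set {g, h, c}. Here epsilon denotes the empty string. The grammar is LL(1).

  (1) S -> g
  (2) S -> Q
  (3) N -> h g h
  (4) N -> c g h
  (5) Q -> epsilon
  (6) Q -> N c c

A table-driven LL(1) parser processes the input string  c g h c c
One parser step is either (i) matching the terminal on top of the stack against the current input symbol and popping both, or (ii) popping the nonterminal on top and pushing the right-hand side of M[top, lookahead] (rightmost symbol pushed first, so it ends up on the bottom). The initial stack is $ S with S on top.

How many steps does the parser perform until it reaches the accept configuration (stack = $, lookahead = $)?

8

     Stack        Input        Action
  1  $ S          c g h c c $  expand S -> Q
  2  $ Q          c g h c c $  expand Q -> N c c
  3  $ c c N      c g h c c $  expand N -> c g h
  4  $ c c h g c  c g h c c $  match c
  5  $ c c h g    g h c c $    match g
  6  $ c c h      h c c $      match h
  7  $ c c        c c $        match c
  8  $ c          c $          match c
Accept reached after 8 steps.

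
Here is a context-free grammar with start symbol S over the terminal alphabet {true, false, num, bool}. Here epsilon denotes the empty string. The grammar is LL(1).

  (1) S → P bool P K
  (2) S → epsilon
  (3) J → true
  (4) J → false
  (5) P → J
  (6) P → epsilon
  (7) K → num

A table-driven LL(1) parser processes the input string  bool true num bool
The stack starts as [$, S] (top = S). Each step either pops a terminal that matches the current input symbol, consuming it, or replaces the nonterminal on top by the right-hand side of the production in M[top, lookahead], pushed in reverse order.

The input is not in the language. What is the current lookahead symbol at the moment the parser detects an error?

     Stack         Input                 Action
  1  $ S           bool true num bool $  expand S → P bool P K
  2  $ K P bool P  bool true num bool $  expand P → epsilon
  3  $ K P bool    bool true num bool $  match bool
  4  $ K P         true num bool $       expand P → J
  5  $ K J         true num bool $       expand J → true
  6  $ K true      true num bool $       match true
  7  $ K           num bool $            expand K → num
  8  $ num         num bool $            match num
  9  $             bool $                error: stack empty but input remains

bool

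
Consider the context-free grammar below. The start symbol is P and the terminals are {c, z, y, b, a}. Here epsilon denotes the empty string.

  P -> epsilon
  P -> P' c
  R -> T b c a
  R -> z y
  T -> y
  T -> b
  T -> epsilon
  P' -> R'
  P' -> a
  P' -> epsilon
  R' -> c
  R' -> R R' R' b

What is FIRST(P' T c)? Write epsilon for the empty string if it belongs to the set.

{a, b, c, y, z}

FIRST(T): from T->y we get {y}; from T->b we get {b}; from T->epsilon we get {epsilon}. So FIRST(T) = {epsilon, b, y}.
FIRST(R): from R->T b c a we get {b, y}; from R->z y we get {z}. So FIRST(R) = {b, y, z}.
FIRST(R'): from R'->c we get {c}; from R'->R R' R' b we get {b, y, z}. So FIRST(R') = {b, c, y, z}.
FIRST(P'): from P'->R' we get {b, c, y, z}; from P'->a we get {a}; from P'->epsilon we get {epsilon}. So FIRST(P') = {epsilon, a, b, c, y, z}.
FIRST(P): from P->epsilon we get {epsilon}; from P->P' c we get {a, b, c, y, z}. So FIRST(P) = {epsilon, a, b, c, y, z}.
FIRST(P' T c): take FIRST of each symbol in turn, carrying on past any symbol whose FIRST contains epsilon; result {a, b, c, y, z}.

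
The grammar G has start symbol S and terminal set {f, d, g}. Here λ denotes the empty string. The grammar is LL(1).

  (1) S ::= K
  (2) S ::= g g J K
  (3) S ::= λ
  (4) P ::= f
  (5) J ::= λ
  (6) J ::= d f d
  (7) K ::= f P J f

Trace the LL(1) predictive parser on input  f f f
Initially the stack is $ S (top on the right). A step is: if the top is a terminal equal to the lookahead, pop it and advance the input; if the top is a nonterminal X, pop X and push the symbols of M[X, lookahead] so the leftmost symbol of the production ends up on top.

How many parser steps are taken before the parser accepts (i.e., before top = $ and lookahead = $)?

7

     Stack      Input    Action
  1  $ S        f f f $  expand S ::= K
  2  $ K        f f f $  expand K ::= f P J f
  3  $ f J P f  f f f $  match f
  4  $ f J P    f f $    expand P ::= f
  5  $ f J f    f f $    match f
  6  $ f J      f $      expand J ::= λ
  7  $ f        f $      match f
Accept reached after 7 steps.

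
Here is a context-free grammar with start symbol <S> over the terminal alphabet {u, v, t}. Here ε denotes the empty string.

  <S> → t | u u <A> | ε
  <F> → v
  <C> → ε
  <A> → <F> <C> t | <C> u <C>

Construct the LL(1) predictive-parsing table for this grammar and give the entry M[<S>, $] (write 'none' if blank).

FIRST(<S>) = {ε, t, u}
FIRST(<F>) = {v}
FIRST(<C>) = {ε}
FIRST(<A>) = {u, v}  (via <F> <C> t, <C> u <C>)
FOLLOW(<S>) includes $ since <S> is the start symbol.
FOLLOW(<S>): <S> appears on no right-hand side. Thus FOLLOW(<S>) = {$}.
For <S> → t: FIRST(t) = {t}, so it goes in M[<S>, t] for t ∈ {t}.
For <S> → u u <A>: FIRST(u u <A>) = {u}, so it goes in M[<S>, t] for t ∈ {u}.
For <S> → ε: FIRST(ε) = {ε}, so it goes in M[<S>, t] for t ∈ {}; since ε ∈ FIRST, also for every t ∈ FOLLOW(<S>) = {$}.

<S> → ε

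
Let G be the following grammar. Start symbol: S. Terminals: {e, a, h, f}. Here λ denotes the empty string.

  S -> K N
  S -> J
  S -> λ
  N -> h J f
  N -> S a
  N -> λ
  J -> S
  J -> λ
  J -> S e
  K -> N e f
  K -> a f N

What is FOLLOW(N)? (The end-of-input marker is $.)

{$, a, e, f, h}

FIRST(S) = {λ, a, e, h}  (via K N, J)
FIRST(N) = {λ, a, e, h}  (via S a)
FIRST(J) = {λ, a, e, h}  (via S, S e)
FIRST(K) = {a, e, h}  (via N e f)
FOLLOW(S) includes $ since S is the start symbol.
FOLLOW(S): in N->S a, S is followed by a with FIRST {a}; in J->S, the suffix after S is empty, so FOLLOW(S) ⊇ FOLLOW(J) = {$, a, e, f}; in J->S e, S is followed by e with FIRST {e}. Thus FOLLOW(S) = {$, a, e, f}.
FOLLOW(J): in S->J, the suffix after J is empty, so FOLLOW(J) ⊇ FOLLOW(S) = {$, a, e, f}; in N->h J f, J is followed by f with FIRST {f}. Thus FOLLOW(J) = {$, a, e, f}.
FOLLOW(K): in S->K N, K is followed by N with FIRST {λ, a, e, h}; in S->K N, the suffix after K is nullable, so FOLLOW(K) ⊇ FOLLOW(S) = {$, a, e, f}. Thus FOLLOW(K) = {$, a, e, f, h}.
FOLLOW(N): in S->K N, the suffix after N is empty, so FOLLOW(N) ⊇ FOLLOW(S) = {$, a, e, f}; in K->N e f, N is followed by e f with FIRST {e}; in K->a f N, the suffix after N is empty, so FOLLOW(N) ⊇ FOLLOW(K) = {$, a, e, f, h}. Thus FOLLOW(N) = {$, a, e, f, h}.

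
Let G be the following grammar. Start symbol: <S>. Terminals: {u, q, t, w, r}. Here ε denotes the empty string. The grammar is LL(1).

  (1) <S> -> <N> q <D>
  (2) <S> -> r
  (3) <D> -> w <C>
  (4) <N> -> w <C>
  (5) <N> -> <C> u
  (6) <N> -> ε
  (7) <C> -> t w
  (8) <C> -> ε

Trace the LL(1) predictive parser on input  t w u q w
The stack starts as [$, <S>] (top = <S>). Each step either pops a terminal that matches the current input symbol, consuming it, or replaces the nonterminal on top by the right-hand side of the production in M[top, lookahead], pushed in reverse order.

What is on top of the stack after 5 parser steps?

     Stack          Input        Action
  1  $ <S>          t w u q w $  expand <S> -> <N> q <D>
  2  $ <D> q <N>    t w u q w $  expand <N> -> <C> u
  3  $ <D> q u <C>  t w u q w $  expand <C> -> t w
  4  $ <D> q u w t  t w u q w $  match t
  5  $ <D> q u w    w u q w $    match w
Stack after step 5: $ <D> q u (top = u).

u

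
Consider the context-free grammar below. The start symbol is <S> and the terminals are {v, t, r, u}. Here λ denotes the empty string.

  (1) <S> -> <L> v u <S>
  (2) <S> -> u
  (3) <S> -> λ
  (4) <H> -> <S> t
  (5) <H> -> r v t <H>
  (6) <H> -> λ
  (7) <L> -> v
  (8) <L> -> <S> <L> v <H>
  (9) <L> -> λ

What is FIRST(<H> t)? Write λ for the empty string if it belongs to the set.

{r, t, u, v}

FIRST(<S>): from <S>-><L> v u <S> we get {u, v}; from <S>->u we get {u}; from <S>->λ we get {λ}. So FIRST(<S>) = {λ, u, v}.
FIRST(<H>): from <H>-><S> t we get {t, u, v}; from <H>->r v t <H> we get {r}; from <H>->λ we get {λ}. So FIRST(<H>) = {λ, r, t, u, v}.
FIRST(<L>): from <L>->v we get {v}; from <L>-><S> <L> v <H> we get {u, v}; from <L>->λ we get {λ}. So FIRST(<L>) = {λ, u, v}.
FIRST(<H> t): take FIRST of each symbol in turn, carrying on past any symbol whose FIRST contains λ; result {r, t, u, v}.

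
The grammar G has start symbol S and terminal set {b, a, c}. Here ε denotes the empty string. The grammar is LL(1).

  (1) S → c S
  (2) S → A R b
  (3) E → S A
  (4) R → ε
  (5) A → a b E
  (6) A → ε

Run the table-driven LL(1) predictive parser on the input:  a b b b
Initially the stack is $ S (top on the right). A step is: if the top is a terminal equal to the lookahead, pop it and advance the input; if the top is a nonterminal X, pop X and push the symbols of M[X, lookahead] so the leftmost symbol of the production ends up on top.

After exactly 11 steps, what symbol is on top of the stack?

b

step 1: stack=$ S  input=a b b b $  — expand S → A R b
step 2: stack=$ b R A  input=a b b b $  — expand A → a b E
step 3: stack=$ b R E b a  input=a b b b $  — match a
step 4: stack=$ b R E b  input=b b b $  — match b
step 5: stack=$ b R E  input=b b $  — expand E → S A
step 6: stack=$ b R A S  input=b b $  — expand S → A R b
step 7: stack=$ b R A b R A  input=b b $  — expand A → ε
step 8: stack=$ b R A b R  input=b b $  — expand R → ε
step 9: stack=$ b R A b  input=b b $  — match b
step 10: stack=$ b R A  input=b $  — expand A → ε
step 11: stack=$ b R  input=b $  — expand R → ε
Stack after step 11: $ b (top = b).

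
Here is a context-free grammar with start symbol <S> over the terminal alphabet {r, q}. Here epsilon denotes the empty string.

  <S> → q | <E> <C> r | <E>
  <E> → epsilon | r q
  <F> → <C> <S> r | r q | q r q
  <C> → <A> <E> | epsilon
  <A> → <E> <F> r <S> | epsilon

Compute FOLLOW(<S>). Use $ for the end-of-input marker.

{$, q, r}

FIRST(<E>): from <E>→epsilon we get {epsilon}; from <E>→r q we get {r}. So FIRST(<E>) = {epsilon, r}.
FIRST(<S>): from <S>→q we get {q}; from <S>→<E> <C> r we get {q, r}; from <S>→<E> we get {epsilon, r}. So FIRST(<S>) = {epsilon, q, r}.
FIRST(<F>): from <F>→<C> <S> r we get {q, r}; from <F>→r q we get {r}; from <F>→q r q we get {q}. So FIRST(<F>) = {q, r}.
FIRST(<A>): from <A>→<E> <F> r <S> we get {q, r}; from <A>→epsilon we get {epsilon}. So FIRST(<A>) = {epsilon, q, r}.
FIRST(<C>): from <C>→<A> <E> we get {epsilon, q, r}; from <C>→epsilon we get {epsilon}. So FIRST(<C>) = {epsilon, q, r}.
FOLLOW(<S>) includes $ since <S> is the start symbol.
FOLLOW(<F>): in <A>→<E> <F> r <S>, <F> is followed by r <S> with FIRST {r}. Thus FOLLOW(<F>) = {r}.
FOLLOW(<C>): in <S>→<E> <C> r, <C> is followed by r with FIRST {r}; in <F>→<C> <S> r, <C> is followed by <S> r with FIRST {q, r}. Thus FOLLOW(<C>) = {q, r}.
FOLLOW(<A>): in <C>→<A> <E>, <A> is followed by <E> with FIRST {epsilon, r}; in <C>→<A> <E>, the suffix after <A> is nullable, so FOLLOW(<A>) ⊇ FOLLOW(<C>) = {q, r}. Thus FOLLOW(<A>) = {q, r}.
FOLLOW(<S>): in <F>→<C> <S> r, <S> is followed by r with FIRST {r}; in <A>→<E> <F> r <S>, the suffix after <S> is empty, so FOLLOW(<S>) ⊇ FOLLOW(<A>) = {q, r}. Thus FOLLOW(<S>) = {$, q, r}.
FOLLOW(<E>): in <S>→<E> <C> r, <E> is followed by <C> r with FIRST {q, r}; in <S>→<E>, the suffix after <E> is empty, so FOLLOW(<E>) ⊇ FOLLOW(<S>) = {$, q, r}; in <C>→<A> <E>, the suffix after <E> is empty, so FOLLOW(<E>) ⊇ FOLLOW(<C>) = {q, r}; in <A>→<E> <F> r <S>, <E> is followed by <F> r <S> with FIRST {q, r}. Thus FOLLOW(<E>) = {$, q, r}.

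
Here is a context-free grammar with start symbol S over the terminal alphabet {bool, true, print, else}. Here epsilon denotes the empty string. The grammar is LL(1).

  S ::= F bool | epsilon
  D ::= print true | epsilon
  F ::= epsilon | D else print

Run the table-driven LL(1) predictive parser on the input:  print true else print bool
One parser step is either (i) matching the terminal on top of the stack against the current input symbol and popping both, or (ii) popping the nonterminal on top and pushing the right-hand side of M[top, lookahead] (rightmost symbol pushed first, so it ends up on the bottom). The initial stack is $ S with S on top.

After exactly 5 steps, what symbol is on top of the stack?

     Stack                         Input                         Action
  1  $ S                           print true else print bool $  expand S ::= F bool
  2  $ bool F                      print true else print bool $  expand F ::= D else print
  3  $ bool print else D           print true else print bool $  expand D ::= print true
  4  $ bool print else true print  print true else print bool $  match print
  5  $ bool print else true        true else print bool $        match true
Stack after step 5: $ bool print else (top = else).

else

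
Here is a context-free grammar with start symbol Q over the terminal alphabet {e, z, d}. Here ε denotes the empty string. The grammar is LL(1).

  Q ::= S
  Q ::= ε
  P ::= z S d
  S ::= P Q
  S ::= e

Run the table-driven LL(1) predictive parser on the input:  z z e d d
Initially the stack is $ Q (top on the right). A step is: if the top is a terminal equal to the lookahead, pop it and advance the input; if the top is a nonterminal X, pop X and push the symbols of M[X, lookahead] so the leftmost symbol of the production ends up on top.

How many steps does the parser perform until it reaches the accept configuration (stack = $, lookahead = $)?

13

      Stack          Input        Action
   1  $ Q            z z e d d $  expand Q ::= S
   2  $ S            z z e d d $  expand S ::= P Q
   3  $ Q P          z z e d d $  expand P ::= z S d
   4  $ Q d S z      z z e d d $  match z
   5  $ Q d S        z e d d $    expand S ::= P Q
   6  $ Q d Q P      z e d d $    expand P ::= z S d
   7  $ Q d Q d S z  z e d d $    match z
   8  $ Q d Q d S    e d d $      expand S ::= e
   9  $ Q d Q d e    e d d $      match e
  10  $ Q d Q d      d d $        match d
  11  $ Q d Q        d $          expand Q ::= ε
  12  $ Q d          d $          match d
  13  $ Q            $            expand Q ::= ε
Accept reached after 13 steps.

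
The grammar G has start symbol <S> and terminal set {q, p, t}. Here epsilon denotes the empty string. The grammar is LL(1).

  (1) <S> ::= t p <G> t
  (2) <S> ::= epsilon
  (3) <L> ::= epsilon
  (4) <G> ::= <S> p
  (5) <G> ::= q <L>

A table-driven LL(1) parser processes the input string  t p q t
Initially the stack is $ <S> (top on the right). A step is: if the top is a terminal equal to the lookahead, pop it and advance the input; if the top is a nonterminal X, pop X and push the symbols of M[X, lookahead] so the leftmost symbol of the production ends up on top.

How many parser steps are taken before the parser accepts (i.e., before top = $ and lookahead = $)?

step 1: stack=$ <S>  input=t p q t $  — expand <S> ::= t p <G> t
step 2: stack=$ t <G> p t  input=t p q t $  — match t
step 3: stack=$ t <G> p  input=p q t $  — match p
step 4: stack=$ t <G>  input=q t $  — expand <G> ::= q <L>
step 5: stack=$ t <L> q  input=q t $  — match q
step 6: stack=$ t <L>  input=t $  — expand <L> ::= epsilon
step 7: stack=$ t  input=t $  — match t
Accept reached after 7 steps.

7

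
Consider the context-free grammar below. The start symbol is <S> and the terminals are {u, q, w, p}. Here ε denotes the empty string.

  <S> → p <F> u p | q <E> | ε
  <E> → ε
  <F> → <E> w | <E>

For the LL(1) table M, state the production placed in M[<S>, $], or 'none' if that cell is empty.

<S> → ε

FIRST(<S>) = {ε, p, q}
FIRST(<E>) = {ε}
FIRST(<F>) = {ε, w}  (via <E> w, <E>)
FOLLOW(<S>) includes $ since <S> is the start symbol.
FOLLOW(<S>): <S> appears on no right-hand side. Thus FOLLOW(<S>) = {$}.
For <S> → p <F> u p: FIRST(p <F> u p) = {p}, so it goes in M[<S>, t] for t ∈ {p}.
For <S> → q <E>: FIRST(q <E>) = {q}, so it goes in M[<S>, t] for t ∈ {q}.
For <S> → ε: FIRST(ε) = {ε}, so it goes in M[<S>, t] for t ∈ {}; since ε ∈ FIRST, also for every t ∈ FOLLOW(<S>) = {$}.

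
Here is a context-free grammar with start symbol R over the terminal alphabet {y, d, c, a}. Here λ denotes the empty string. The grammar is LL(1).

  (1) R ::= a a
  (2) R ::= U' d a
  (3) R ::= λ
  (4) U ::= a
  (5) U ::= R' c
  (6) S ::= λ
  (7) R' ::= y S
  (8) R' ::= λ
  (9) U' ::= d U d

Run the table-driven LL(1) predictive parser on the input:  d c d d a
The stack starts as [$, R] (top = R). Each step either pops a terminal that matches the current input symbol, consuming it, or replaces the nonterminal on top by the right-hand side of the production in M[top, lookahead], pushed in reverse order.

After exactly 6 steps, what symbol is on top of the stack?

d

     Stack         Input        Action
  1  $ R           d c d d a $  expand R ::= U' d a
  2  $ a d U'      d c d d a $  expand U' ::= d U d
  3  $ a d d U d   d c d d a $  match d
  4  $ a d d U     c d d a $    expand U ::= R' c
  5  $ a d d c R'  c d d a $    expand R' ::= λ
  6  $ a d d c     c d d a $    match c
Stack after step 6: $ a d d (top = d).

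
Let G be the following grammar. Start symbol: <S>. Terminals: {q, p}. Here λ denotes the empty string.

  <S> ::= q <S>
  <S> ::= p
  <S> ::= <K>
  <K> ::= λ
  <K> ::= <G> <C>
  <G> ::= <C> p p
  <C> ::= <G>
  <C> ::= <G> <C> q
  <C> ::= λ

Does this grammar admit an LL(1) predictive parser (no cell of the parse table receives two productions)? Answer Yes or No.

No

FIRST(<S>) = {λ, p, q}
FIRST(<K>) = {λ, p}
FIRST(<G>) = {p}
FIRST(<C>) = {λ, p}
FOLLOW(<S>) = {$}
FOLLOW(<K>) = {$}
FOLLOW(<G>) = {$, p, q}
FOLLOW(<C>) = {$, p, q}
Cell M[<C>, p] receives both <C> ::= <G> and <C> ::= <G> <C> q and <C> ::= λ — the grammar is not LL(1).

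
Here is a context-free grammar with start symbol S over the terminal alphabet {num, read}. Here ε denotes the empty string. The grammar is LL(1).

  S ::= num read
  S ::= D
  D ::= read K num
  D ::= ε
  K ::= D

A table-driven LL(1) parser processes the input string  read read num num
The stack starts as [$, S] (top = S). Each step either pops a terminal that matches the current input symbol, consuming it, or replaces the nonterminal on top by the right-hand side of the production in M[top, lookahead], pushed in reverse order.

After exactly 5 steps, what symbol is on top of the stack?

     Stack         Input                Action
  1  $ S           read read num num $  expand S ::= D
  2  $ D           read read num num $  expand D ::= read K num
  3  $ num K read  read read num num $  match read
  4  $ num K       read num num $       expand K ::= D
  5  $ num D       read num num $       expand D ::= read K num
Stack after step 5: $ num num K read (top = read).

read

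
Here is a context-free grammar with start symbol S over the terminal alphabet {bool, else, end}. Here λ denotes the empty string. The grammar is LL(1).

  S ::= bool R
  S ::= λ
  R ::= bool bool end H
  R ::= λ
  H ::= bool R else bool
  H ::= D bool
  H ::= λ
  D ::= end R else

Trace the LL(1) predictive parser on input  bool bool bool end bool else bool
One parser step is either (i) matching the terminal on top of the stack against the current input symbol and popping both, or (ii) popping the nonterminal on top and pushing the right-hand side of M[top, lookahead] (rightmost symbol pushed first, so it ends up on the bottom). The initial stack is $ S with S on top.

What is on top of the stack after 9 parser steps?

else

     Stack               Input                                Action
  1  $ S                 bool bool bool end bool else bool $  expand S ::= bool R
  2  $ R bool            bool bool bool end bool else bool $  match bool
  3  $ R                 bool bool end bool else bool $       expand R ::= bool bool end H
  4  $ H end bool bool   bool bool end bool else bool $       match bool
  5  $ H end bool        bool end bool else bool $            match bool
  6  $ H end             end bool else bool $                 match end
  7  $ H                 bool else bool $                     expand H ::= bool R else bool
  8  $ bool else R bool  bool else bool $                     match bool
  9  $ bool else R       else bool $                          expand R ::= λ
Stack after step 9: $ bool else (top = else).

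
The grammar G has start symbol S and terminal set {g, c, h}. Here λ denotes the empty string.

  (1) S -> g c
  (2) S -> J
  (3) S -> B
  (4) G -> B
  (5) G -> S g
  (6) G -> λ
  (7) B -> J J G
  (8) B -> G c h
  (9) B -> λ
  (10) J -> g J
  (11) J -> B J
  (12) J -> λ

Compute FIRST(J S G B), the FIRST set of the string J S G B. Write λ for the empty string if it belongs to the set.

FIRST(S): from S->g c we get {g}; from S->J we get {λ, c, g}; from S->B we get {λ, c, g}. So FIRST(S) = {λ, c, g}.
FIRST(G): from G->B we get {λ, c, g}; from G->S g we get {c, g}; from G->λ we get {λ}. So FIRST(G) = {λ, c, g}.
FIRST(B): from B->J J G we get {λ, c, g}; from B->G c h we get {c, g}; from B->λ we get {λ}. So FIRST(B) = {λ, c, g}.
FIRST(J): from J->g J we get {g}; from J->B J we get {λ, c, g}; from J->λ we get {λ}. So FIRST(J) = {λ, c, g}.
FIRST(J S G B): take FIRST of each symbol in turn, carrying on past any symbol whose FIRST contains λ; result {λ, c, g}.

{λ, c, g}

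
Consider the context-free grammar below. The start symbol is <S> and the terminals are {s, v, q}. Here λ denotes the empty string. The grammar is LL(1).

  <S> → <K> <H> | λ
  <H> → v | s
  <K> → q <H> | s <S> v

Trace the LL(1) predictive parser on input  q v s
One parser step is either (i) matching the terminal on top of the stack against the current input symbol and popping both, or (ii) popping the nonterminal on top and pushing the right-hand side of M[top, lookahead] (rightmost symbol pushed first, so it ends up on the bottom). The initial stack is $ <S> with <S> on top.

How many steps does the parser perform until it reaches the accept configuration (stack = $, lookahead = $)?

step 1: stack=$ <S>  input=q v s $  — expand <S> → <K> <H>
step 2: stack=$ <H> <K>  input=q v s $  — expand <K> → q <H>
step 3: stack=$ <H> <H> q  input=q v s $  — match q
step 4: stack=$ <H> <H>  input=v s $  — expand <H> → v
step 5: stack=$ <H> v  input=v s $  — match v
step 6: stack=$ <H>  input=s $  — expand <H> → s
step 7: stack=$ s  input=s $  — match s
Accept reached after 7 steps.

7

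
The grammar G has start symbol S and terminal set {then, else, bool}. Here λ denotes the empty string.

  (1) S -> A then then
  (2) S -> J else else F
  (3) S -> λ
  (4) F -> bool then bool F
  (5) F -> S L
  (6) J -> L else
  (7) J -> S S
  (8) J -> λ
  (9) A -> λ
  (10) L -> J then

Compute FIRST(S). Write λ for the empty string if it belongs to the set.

{λ, else, then}

FIRST(A): from A->λ we get {λ}. So FIRST(A) = {λ}.
FIRST(S): from S->A then then we get {then}; from S->J else else F we get {else, then}; from S->λ we get {λ}. So FIRST(S) = {λ, else, then}.
FIRST(F): from F->bool then bool F we get {bool}; from F->S L we get {else, then}. So FIRST(F) = {bool, else, then}.
FIRST(J): from J->L else we get {else, then}; from J->S S we get {λ, else, then}; from J->λ we get {λ}. So FIRST(J) = {λ, else, then}.
FIRST(L): from L->J then we get {else, then}. So FIRST(L) = {else, then}.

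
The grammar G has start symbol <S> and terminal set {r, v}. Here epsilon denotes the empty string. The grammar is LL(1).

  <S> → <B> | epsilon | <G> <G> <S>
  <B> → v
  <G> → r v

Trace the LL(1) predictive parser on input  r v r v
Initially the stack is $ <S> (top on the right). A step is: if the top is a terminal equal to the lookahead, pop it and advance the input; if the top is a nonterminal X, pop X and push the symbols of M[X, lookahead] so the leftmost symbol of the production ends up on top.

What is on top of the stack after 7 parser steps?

     Stack          Input      Action
  1  $ <S>          r v r v $  expand <S> → <G> <G> <S>
  2  $ <S> <G> <G>  r v r v $  expand <G> → r v
  3  $ <S> <G> v r  r v r v $  match r
  4  $ <S> <G> v    v r v $    match v
  5  $ <S> <G>      r v $      expand <G> → r v
  6  $ <S> v r      r v $      match r
  7  $ <S> v        v $        match v
Stack after step 7: $ <S> (top = <S>).

<S>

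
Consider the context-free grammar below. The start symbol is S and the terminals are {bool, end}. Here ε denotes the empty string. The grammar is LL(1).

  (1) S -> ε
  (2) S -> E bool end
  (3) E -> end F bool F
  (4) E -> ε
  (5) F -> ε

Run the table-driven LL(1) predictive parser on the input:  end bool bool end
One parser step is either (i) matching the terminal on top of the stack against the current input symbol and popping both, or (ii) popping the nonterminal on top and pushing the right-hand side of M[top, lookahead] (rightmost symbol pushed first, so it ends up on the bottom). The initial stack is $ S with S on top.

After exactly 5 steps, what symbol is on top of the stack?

F

     Stack                    Input                Action
  1  $ S                      end bool bool end $  expand S -> E bool end
  2  $ end bool E             end bool bool end $  expand E -> end F bool F
  3  $ end bool F bool F end  end bool bool end $  match end
  4  $ end bool F bool F      bool bool end $      expand F -> ε
  5  $ end bool F bool        bool bool end $      match bool
Stack after step 5: $ end bool F (top = F).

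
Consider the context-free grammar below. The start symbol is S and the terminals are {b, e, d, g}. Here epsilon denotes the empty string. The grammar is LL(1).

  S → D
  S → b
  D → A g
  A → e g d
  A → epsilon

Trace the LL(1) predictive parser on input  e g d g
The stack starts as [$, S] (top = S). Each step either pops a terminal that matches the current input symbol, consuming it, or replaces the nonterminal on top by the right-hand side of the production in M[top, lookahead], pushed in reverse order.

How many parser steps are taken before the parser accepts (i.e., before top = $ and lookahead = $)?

step 1: stack=$ S  input=e g d g $  — expand S → D
step 2: stack=$ D  input=e g d g $  — expand D → A g
step 3: stack=$ g A  input=e g d g $  — expand A → e g d
step 4: stack=$ g d g e  input=e g d g $  — match e
step 5: stack=$ g d g  input=g d g $  — match g
step 6: stack=$ g d  input=d g $  — match d
step 7: stack=$ g  input=g $  — match g
Accept reached after 7 steps.

7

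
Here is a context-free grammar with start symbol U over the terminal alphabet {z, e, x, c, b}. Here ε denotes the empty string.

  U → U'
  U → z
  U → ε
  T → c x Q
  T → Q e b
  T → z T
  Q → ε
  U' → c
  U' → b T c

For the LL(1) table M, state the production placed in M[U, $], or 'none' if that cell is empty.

U → ε

FIRST(Q) = {ε}
FIRST(U') = {b, c}
FIRST(U) = {ε, b, c, z}  (via U')
FIRST(T) = {c, e, z}  (via Q e b)
FOLLOW(U) includes $ since U is the start symbol.
FOLLOW(U): U appears on no right-hand side. Thus FOLLOW(U) = {$}.
For U → U': FIRST(U') = {b, c}, so it goes in M[U, t] for t ∈ {b, c}.
For U → z: FIRST(z) = {z}, so it goes in M[U, t] for t ∈ {z}.
For U → ε: FIRST(ε) = {ε}, so it goes in M[U, t] for t ∈ {}; since ε ∈ FIRST, also for every t ∈ FOLLOW(U) = {$}.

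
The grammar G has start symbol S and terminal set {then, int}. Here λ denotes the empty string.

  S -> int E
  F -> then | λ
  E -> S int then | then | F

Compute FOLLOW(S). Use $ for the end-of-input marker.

{$, int}

FIRST(S) = {int}
FIRST(F) = {λ, then}
FIRST(E) = {λ, int, then}  (via S int then, F)
FOLLOW(S) includes $ since S is the start symbol.
FOLLOW(S): in E->S int then, S is followed by int then with FIRST {int}. Thus FOLLOW(S) = {$, int}.
FOLLOW(E): in S->int E, the suffix after E is empty, so FOLLOW(E) ⊇ FOLLOW(S) = {$, int}. Thus FOLLOW(E) = {$, int}.
FOLLOW(F): in E->F, the suffix after F is empty, so FOLLOW(F) ⊇ FOLLOW(E) = {$, int}. Thus FOLLOW(F) = {$, int}.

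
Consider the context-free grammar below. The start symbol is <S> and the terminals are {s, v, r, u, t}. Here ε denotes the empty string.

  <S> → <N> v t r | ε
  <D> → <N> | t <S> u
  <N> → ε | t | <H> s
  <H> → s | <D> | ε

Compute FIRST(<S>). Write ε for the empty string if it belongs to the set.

{ε, s, t, v}

FIRST(<S>): from <S>→<N> v t r we get {s, t, v}; from <S>→ε we get {ε}. So FIRST(<S>) = {ε, s, t, v}.
FIRST(<D>): from <D>→<N> we get {ε, s, t}; from <D>→t <S> u we get {t}. So FIRST(<D>) = {ε, s, t}.
FIRST(<H>): from <H>→s we get {s}; from <H>→<D> we get {ε, s, t}; from <H>→ε we get {ε}. So FIRST(<H>) = {ε, s, t}.
FIRST(<N>): from <N>→ε we get {ε}; from <N>→t we get {t}; from <N>→<H> s we get {s, t}. So FIRST(<N>) = {ε, s, t}.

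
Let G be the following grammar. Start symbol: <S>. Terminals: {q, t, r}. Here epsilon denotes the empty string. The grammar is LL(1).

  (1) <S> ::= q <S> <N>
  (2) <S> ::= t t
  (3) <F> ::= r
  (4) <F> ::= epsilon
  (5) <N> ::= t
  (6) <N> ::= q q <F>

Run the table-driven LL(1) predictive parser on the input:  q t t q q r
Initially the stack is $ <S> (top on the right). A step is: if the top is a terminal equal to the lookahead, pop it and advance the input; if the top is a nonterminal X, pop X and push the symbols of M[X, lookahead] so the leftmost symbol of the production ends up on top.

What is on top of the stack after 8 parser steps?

<F>

step 1: stack=$ <S>  input=q t t q q r $  — expand <S> ::= q <S> <N>
step 2: stack=$ <N> <S> q  input=q t t q q r $  — match q
step 3: stack=$ <N> <S>  input=t t q q r $  — expand <S> ::= t t
step 4: stack=$ <N> t t  input=t t q q r $  — match t
step 5: stack=$ <N> t  input=t q q r $  — match t
step 6: stack=$ <N>  input=q q r $  — expand <N> ::= q q <F>
step 7: stack=$ <F> q q  input=q q r $  — match q
step 8: stack=$ <F> q  input=q r $  — match q
Stack after step 8: $ <F> (top = <F>).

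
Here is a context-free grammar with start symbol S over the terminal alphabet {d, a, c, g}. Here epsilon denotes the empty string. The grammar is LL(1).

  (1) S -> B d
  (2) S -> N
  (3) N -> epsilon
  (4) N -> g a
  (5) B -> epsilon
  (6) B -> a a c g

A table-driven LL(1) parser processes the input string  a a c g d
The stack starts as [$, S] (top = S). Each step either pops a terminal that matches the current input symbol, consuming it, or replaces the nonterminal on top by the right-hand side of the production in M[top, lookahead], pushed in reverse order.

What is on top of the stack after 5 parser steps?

g

     Stack        Input        Action
  1  $ S          a a c g d $  expand S -> B d
  2  $ d B        a a c g d $  expand B -> a a c g
  3  $ d g c a a  a a c g d $  match a
  4  $ d g c a    a c g d $    match a
  5  $ d g c      c g d $      match c
Stack after step 5: $ d g (top = g).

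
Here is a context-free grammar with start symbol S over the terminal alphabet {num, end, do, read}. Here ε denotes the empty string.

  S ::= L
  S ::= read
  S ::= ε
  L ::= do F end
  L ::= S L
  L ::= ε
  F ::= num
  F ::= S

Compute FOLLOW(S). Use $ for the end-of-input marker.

FIRST(S): from S::=L we get {ε, do, read}; from S::=read we get {read}; from S::=ε we get {ε}. So FIRST(S) = {ε, do, read}.
FIRST(L): from L::=do F end we get {do}; from L::=S L we get {ε, do, read}; from L::=ε we get {ε}. So FIRST(L) = {ε, do, read}.
FIRST(F): from F::=num we get {num}; from F::=S we get {ε, do, read}. So FIRST(F) = {ε, do, num, read}.
FOLLOW(S) includes $ since S is the start symbol.
FOLLOW(F): in L::=do F end, F is followed by end with FIRST {end}. Thus FOLLOW(F) = {end}.
FOLLOW(S): in L::=S L, S is followed by L with FIRST {ε, do, read}; in L::=S L, the suffix after S is nullable, so FOLLOW(S) ⊇ FOLLOW(L) = {$, do, end, read}; in F::=S, the suffix after S is empty, so FOLLOW(S) ⊇ FOLLOW(F) = {end}. Thus FOLLOW(S) = {$, do, end, read}.
FOLLOW(L): in S::=L, the suffix after L is empty, so FOLLOW(L) ⊇ FOLLOW(S) = {$, do, end, read}; in L::=S L, the suffix after L is empty (adds nothing new). Thus FOLLOW(L) = {$, do, end, read}.

{$, do, end, read}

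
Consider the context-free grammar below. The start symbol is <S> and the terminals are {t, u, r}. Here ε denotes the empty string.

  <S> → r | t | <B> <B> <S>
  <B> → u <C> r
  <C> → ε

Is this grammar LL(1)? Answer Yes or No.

FIRST(<S>) = {r, t, u}
FIRST(<B>) = {u}
FIRST(<C>) = {ε}
FOLLOW(<S>) = {$}
FOLLOW(<B>) = {r, t, u}
FOLLOW(<C>) = {r}
Each cell of M receives at most one production.

Yes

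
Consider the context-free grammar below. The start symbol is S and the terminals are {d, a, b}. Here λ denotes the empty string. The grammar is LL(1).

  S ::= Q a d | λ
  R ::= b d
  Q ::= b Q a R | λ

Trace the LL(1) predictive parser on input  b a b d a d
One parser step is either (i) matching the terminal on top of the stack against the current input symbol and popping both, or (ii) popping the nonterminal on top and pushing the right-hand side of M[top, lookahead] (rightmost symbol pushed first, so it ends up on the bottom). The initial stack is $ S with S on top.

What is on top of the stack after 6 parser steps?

step 1: stack=$ S  input=b a b d a d $  — expand S ::= Q a d
step 2: stack=$ d a Q  input=b a b d a d $  — expand Q ::= b Q a R
step 3: stack=$ d a R a Q b  input=b a b d a d $  — match b
step 4: stack=$ d a R a Q  input=a b d a d $  — expand Q ::= λ
step 5: stack=$ d a R a  input=a b d a d $  — match a
step 6: stack=$ d a R  input=b d a d $  — expand R ::= b d
Stack after step 6: $ d a d b (top = b).

b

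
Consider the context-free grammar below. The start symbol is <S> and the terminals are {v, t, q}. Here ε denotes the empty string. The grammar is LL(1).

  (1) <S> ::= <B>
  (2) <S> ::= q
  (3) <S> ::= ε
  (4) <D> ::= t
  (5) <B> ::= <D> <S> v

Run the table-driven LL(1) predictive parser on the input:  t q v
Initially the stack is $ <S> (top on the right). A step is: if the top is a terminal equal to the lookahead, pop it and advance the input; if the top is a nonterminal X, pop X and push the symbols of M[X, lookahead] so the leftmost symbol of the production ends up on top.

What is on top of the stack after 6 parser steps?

step 1: stack=$ <S>  input=t q v $  — expand <S> ::= <B>
step 2: stack=$ <B>  input=t q v $  — expand <B> ::= <D> <S> v
step 3: stack=$ v <S> <D>  input=t q v $  — expand <D> ::= t
step 4: stack=$ v <S> t  input=t q v $  — match t
step 5: stack=$ v <S>  input=q v $  — expand <S> ::= q
step 6: stack=$ v q  input=q v $  — match q
Stack after step 6: $ v (top = v).

v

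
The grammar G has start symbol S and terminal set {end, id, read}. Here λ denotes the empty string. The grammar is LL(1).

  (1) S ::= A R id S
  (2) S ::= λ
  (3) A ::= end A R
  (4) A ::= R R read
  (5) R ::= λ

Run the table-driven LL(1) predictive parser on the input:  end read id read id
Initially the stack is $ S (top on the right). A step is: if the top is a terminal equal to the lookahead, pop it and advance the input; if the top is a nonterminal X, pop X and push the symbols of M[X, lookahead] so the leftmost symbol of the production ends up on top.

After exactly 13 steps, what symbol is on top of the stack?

      Stack                Input                  Action
   1  $ S                  end read id read id $  expand S ::= A R id S
   2  $ S id R A           end read id read id $  expand A ::= end A R
   3  $ S id R R A end     end read id read id $  match end
   4  $ S id R R A         read id read id $      expand A ::= R R read
   5  $ S id R R read R R  read id read id $      expand R ::= λ
   6  $ S id R R read R    read id read id $      expand R ::= λ
   7  $ S id R R read      read id read id $      match read
   8  $ S id R R           id read id $           expand R ::= λ
   9  $ S id R             id read id $           expand R ::= λ
  10  $ S id               id read id $           match id
  11  $ S                  read id $              expand S ::= A R id S
  12  $ S id R A           read id $              expand A ::= R R read
  13  $ S id R read R R    read id $              expand R ::= λ
Stack after step 13: $ S id R read R (top = R).

R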